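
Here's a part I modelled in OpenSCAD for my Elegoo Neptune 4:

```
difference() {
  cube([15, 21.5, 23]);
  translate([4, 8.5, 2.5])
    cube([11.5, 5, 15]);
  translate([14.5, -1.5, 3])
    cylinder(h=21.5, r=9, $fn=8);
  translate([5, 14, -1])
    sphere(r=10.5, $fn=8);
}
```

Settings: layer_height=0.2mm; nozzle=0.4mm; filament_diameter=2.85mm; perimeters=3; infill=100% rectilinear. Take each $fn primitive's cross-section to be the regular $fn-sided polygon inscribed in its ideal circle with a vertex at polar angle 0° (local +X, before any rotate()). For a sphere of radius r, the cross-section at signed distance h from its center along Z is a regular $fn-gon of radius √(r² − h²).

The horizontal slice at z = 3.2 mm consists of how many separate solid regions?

2

At z = 3.2 mm: the cube is present — its section is the full 15×21.5 rectangle; the cube at (4, 8.5) is present — its section is the full 11.5×5 rectangle; the cylinder at (14.5, -1.5): section is a regular 8-gon, circumradius r=9; the r=10.5 sphere at (5, 14) slices to a regular 8-gon of circumradius 9.623 (√(r²−h²) with h=4.2 from center); Subtracting the remaining from the first: starting from the 15×21.5 cube, the 11.5×5 cube at (4, 8.5) partially overlaps it — only the 55.00 mm² overlap (of its 57.50 mm²) is removed, clipping the outline; the r=9 cylinder at (14.5, -1.5) partially overlaps it — only the 47.94 mm² overlap (of its 229.10 mm²) is removed, clipping the outline; the r=10.5 sphere at (5, 14) partially overlaps it — only the 159.06 mm² overlap (of its 261.94 mm²) is removed, clipping the outline — 2 connected regions. The result has 2 disconnected regions.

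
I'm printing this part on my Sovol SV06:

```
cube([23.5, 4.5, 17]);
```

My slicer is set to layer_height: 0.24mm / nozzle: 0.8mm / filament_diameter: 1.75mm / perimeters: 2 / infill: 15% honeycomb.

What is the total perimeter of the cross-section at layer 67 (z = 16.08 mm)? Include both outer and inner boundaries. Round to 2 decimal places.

At z = 16.08 mm: the cube is present — its section is the full 23.5×4.5 rectangle (perimeter 56.00 mm). Overall, the cross-section is a single solid region. Total boundary length (outer) = 56.00 mm.

56.00 mm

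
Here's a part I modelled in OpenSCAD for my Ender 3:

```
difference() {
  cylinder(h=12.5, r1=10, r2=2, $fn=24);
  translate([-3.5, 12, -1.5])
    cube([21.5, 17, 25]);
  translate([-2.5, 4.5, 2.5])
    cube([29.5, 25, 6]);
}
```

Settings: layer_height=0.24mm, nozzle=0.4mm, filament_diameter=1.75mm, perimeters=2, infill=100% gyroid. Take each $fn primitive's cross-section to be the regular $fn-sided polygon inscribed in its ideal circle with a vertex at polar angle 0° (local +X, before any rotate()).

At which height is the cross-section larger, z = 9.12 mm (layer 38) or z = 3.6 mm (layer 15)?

layer 15 (z = 3.6 mm)

Layer 38 (z = 9.12): the cone: at t=0.730 of its height the radius interpolates to r₁+(r₂−r₁)t = 4.163, giving a regular 24-gon of that circumradius (area = (24/2)·4.163²·sin(360°/24) = 53.83 mm²); the cube at (-3.5, 12) (footprint 21.5×17) is included at this height (area 365.50 mm²); the cube at (-2.5, 4.5) does not reach this height (z outside [2.5, 8.5]); Taking the first minus the rest: starting from the cone (53.83 mm²), the 21.5×17 cube at (-3.5, 12) misses the remaining region (no effect) — area = 53.83 mm². So its area = 53.83 mm². Layer 15 (z = 3.6): the cone (r1=10→r2=2) has section circumradius 7.696 here — a regular 24-gon (area = (24/2)·7.696²·sin(360°/24) = 183.95 mm²); the 21.5×17 cube at (-3.5, 12) contributes its full rectangle (area 365.50 mm²); the cube at (-2.5, 4.5) (footprint 29.5×25) is included at this height (area 737.50 mm²); After the difference (first − rest): starting from the cone (183.95 mm²), the 21.5×17 cube at (-3.5, 12) misses the remaining region (no effect); the 29.5×25 cube at (-2.5, 4.5) partially overlaps it — only the 21.20 mm² overlap (of its 737.50 mm²) is removed, clipping the outline — area = 162.76 mm². So its area = 162.76 mm². Layer 15 is larger (162.76 vs 53.83 mm²).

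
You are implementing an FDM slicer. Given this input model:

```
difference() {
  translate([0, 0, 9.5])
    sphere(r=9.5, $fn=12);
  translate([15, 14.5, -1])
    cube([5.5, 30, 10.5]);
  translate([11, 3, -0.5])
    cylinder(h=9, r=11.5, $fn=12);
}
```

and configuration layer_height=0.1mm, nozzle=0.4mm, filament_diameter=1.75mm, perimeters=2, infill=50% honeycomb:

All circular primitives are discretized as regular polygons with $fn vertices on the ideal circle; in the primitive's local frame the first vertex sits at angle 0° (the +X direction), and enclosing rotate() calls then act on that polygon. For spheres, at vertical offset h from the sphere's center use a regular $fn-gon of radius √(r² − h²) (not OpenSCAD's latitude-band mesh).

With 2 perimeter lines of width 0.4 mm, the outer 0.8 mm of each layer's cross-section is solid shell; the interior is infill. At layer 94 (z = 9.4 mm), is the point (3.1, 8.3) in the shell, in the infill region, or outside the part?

shell

At z = 9.4 mm: the sphere: section is a regular 12-gon, circumradius = √(r²−h²) = √(9.5²−0.1²) = 9.499; the 5.5×30 cube at (15, 14.5) contributes its full rectangle; the cylinder at (11, 3) is not intersected at this z (z outside [-0.5, 8.5]); Subtracting the remaining from the first: starting from the r=9.5 sphere, the 5.5×30 cube at (15, 14.5) misses the remaining region (no effect) — 1 connected region. Overall, the cross-section is a single solid region. The nearest boundary edge runs (0.00, 9.50)→(4.75, 8.23); distance from the point to it = 0.36 mm. The point is inside the cross-section, 0.36 mm from the nearest boundary — within the 0.8 mm shell band (2 × 0.4).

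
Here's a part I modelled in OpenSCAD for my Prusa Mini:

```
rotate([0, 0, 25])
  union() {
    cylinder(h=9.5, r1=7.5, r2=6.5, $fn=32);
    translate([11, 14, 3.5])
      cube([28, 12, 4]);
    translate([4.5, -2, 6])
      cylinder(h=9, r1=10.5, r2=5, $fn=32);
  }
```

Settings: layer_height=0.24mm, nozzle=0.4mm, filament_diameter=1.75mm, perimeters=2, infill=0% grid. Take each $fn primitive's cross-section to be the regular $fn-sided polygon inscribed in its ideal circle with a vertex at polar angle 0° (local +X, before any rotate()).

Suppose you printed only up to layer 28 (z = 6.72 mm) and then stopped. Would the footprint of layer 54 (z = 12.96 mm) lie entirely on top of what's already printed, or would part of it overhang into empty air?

Compare the two slices. At z = 6.72: the cone (r1=7.5→r2=6.5) has section circumradius 6.793 here — a regular 32-gon (area = (32/2)·6.793²·sin(360°/32) = 144.02 mm²); the 28×12 cube at (11, 14) contributes its full rectangle (area 336.00 mm²); the cone at (4.5, -2) contributes a regular 32-gon of circumradius 10.060 (interpolated between r1=10.5 and r2=5 at t=0.080) (area = (32/2)·10.060²·sin(360°/32) = 315.90 mm²); Combining (union): the regions partially overlap — summed areas 795.92 mm² minus the doubly-counted overlap 128.90 mm² gives 667.03 mm² — area = 667.03 mm²; (whole slice rotated 25° about Z — lengths, areas and connectivity unchanged). At z = 12.96: the cone is not intersected at this z (z outside [0, 9.5]); the cube at (11, 14) is absent (z outside [3.5, 7.5]); the cone at (4.5, -2): at t=0.773 of its height the radius interpolates to r₁+(r₂−r₁)t = 6.247, giving a regular 32-gon of that circumradius (area = (32/2)·6.247²·sin(360°/32) = 121.80 mm²); Combining (union): only the cone at (4.5, -2) is present, so the union is just that shape — area = 121.80 mm²; (whole slice rotated 25° about Z — lengths, areas and connectivity unchanged). Checking containment: the cross-section at z = 12.96 is a subset of the cross-section at z = 6.72.

entirely on top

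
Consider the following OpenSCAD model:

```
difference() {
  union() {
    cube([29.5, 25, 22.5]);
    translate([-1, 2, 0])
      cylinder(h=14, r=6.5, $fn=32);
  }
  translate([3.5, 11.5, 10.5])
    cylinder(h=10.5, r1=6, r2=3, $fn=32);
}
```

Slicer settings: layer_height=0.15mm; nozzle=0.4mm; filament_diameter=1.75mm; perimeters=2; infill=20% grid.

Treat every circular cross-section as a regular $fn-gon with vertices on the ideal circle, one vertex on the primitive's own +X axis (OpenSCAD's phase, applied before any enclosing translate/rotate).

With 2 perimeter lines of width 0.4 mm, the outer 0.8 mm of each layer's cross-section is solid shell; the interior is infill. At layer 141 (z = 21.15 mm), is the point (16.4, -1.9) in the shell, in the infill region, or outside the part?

At z = 21.15 mm: the cube (footprint 29.5×25) is included at this height; the cylinder at (-1, 2) is not intersected at this z (z outside [0, 14]); Merging all regions: only the 29.5×25 cube is present, so the union is just that shape — 1 connected region; the cone at (3.5, 11.5) is absent (z outside [10.5, 21]); Subtracting the remaining from the first: none of the subtracted shapes is present at this height, so that combined region is unchanged — 1 connected region. Overall, the cross-section is a single solid region. The nearest boundary edge runs (0.00, 0.00)→(29.50, 0.00); distance from the point to it = 1.90 mm. The point is not inside any of the regions above, so it lies outside the cross-section (1.90 mm from the nearest boundary).

outside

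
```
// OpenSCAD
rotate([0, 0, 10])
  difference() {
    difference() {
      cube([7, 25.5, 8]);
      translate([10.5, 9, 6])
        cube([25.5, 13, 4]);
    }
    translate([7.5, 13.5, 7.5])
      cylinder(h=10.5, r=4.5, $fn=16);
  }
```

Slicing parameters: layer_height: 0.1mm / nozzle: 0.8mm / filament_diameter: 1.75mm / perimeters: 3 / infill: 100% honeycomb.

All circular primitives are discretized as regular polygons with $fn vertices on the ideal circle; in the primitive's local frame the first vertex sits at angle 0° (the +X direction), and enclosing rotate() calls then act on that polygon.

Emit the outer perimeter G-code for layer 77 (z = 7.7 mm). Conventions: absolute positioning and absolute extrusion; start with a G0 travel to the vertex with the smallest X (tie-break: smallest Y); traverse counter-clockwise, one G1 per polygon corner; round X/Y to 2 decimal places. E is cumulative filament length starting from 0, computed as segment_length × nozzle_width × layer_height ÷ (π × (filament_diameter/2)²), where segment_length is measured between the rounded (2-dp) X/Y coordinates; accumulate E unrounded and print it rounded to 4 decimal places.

At z = 7.7 mm: the cube is present — its section is the full 7×25.5 rectangle; the cube at (10.5, 9) is present — its section is the full 25.5×13 rectangle; Taking the first minus the rest: starting from the 7×25.5 cube, the 25.5×13 cube at (10.5, 9) misses the remaining region (no effect) — 1 connected region; the cylinder at (7.5, 13.5): section is a regular 16-gon, circumradius r=4.5; After the difference (first − rest): starting from that combined region, the r=4.5 cylinder at (7.5, 13.5) partially overlaps it — only the 26.55 mm² overlap (of its 61.99 mm²) is removed, clipping the outline — 1 connected region; (rotated 10° about Z; rotation is an isometry so areas/perimeters/island counts are preserved). The outline is a single polygon with 13 vertices. Extrusion per mm of travel: 0.8 × 0.1 / (π × 0.875²) = 0.033260. Accumulating E over each segment gives final E = 2.3026.

G0 X-4.43 Y25.11 Z7.70
G1 X0.00 Y0.00 E0.8481
G1 X6.89 Y1.22 E1.0808
G1 X5.31 Y10.18 E1.3834
G1 X4.07 Y10.20 E1.4246
G1 X2.46 Y10.91 E1.4832
G1 X1.25 Y12.18 E1.5415
G1 X0.61 Y13.82 E1.6001
G1 X0.65 Y15.57 E1.6583
G1 X1.36 Y17.18 E1.7168
G1 X2.62 Y18.39 E1.7749
G1 X3.79 Y18.84 E1.8166
G1 X2.47 Y26.33 E2.0696
G1 X-4.43 Y25.11 E2.3026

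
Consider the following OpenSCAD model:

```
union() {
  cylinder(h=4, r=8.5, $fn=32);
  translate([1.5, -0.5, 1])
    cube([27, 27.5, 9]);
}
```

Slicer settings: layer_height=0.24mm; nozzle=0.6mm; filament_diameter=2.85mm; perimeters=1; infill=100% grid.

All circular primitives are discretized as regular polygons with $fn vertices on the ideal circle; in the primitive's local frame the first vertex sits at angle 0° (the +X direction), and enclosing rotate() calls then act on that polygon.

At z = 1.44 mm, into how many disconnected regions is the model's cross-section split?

1

At z = 1.44 mm: the cylinder: section is a regular 32-gon, circumradius r=8.5; the cube at (1.5, -0.5) (footprint 27×27.5) is included at this height; Taking the union: the regions partially overlap (shared area 47.23 mm²), so overlapping operands fuse into one piece — 1 connected region. The result has 1 disconnected region.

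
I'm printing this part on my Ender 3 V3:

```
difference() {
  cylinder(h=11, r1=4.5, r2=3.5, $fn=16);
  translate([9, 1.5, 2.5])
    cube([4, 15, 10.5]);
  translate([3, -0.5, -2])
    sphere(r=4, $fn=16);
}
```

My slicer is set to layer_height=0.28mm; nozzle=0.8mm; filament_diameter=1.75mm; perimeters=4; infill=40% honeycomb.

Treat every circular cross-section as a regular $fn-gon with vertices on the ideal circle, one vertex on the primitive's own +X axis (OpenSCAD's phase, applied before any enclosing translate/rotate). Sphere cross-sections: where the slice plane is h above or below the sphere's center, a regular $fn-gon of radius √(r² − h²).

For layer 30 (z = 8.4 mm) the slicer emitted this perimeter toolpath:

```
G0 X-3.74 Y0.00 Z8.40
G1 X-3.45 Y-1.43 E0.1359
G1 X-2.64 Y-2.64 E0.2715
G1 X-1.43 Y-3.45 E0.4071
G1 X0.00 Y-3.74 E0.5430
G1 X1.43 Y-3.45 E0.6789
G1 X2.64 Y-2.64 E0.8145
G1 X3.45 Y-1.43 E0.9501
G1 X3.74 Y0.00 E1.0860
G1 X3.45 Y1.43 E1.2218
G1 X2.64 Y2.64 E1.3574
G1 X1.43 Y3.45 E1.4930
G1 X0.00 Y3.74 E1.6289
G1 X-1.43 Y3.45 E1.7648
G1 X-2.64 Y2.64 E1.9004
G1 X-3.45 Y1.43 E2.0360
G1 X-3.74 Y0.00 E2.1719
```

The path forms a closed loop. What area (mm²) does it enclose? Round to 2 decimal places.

Apply the shoelace formula to the sequence of (X, Y) vertices; enclosed area = 42.72 mm².

42.72 mm²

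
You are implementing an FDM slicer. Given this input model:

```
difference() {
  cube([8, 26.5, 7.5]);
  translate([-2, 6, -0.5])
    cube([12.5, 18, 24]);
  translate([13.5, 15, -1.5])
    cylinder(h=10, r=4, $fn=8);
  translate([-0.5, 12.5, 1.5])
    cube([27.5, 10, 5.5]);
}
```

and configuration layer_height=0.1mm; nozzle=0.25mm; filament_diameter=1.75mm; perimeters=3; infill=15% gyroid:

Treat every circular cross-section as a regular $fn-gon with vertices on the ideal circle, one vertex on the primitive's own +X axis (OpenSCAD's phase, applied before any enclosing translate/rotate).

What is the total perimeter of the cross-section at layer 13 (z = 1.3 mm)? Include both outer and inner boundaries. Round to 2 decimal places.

49.00 mm

At z = 1.3 mm: the 8×26.5 cube contributes its full rectangle (perimeter 69.00 mm); the cube at (-2, 6) is present — its section is the full 12.5×18 rectangle (perimeter 61.00 mm); the cylinder at (13.5, 15): section is a regular 8-gon, circumradius r=4 (perimeter = 2·8·4.000·sin(180°/8) = 24.49 mm); the cube at (-0.5, 12.5) is absent (z outside [1.5, 7]); Subtracting the remaining from the first: starting from the 8×26.5 cube, the 12.5×18 cube at (-2, 6) partially overlaps it — only the 144.00 mm² overlap (of its 225.00 mm²) is removed, clipping the outline; the r=4 cylinder at (13.5, 15) misses the remaining region (no effect) — boundary = 49.00 mm. Overall, the cross-section has 2 separate islands. Total boundary length (outer) = 49.00 mm.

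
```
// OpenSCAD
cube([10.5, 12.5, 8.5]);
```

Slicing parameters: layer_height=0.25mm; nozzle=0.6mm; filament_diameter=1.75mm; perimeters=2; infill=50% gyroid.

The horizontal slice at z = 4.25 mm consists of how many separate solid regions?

At z = 4.25 mm: the cube (footprint 10.5×12.5) is included at this height. The result has 1 disconnected region.

1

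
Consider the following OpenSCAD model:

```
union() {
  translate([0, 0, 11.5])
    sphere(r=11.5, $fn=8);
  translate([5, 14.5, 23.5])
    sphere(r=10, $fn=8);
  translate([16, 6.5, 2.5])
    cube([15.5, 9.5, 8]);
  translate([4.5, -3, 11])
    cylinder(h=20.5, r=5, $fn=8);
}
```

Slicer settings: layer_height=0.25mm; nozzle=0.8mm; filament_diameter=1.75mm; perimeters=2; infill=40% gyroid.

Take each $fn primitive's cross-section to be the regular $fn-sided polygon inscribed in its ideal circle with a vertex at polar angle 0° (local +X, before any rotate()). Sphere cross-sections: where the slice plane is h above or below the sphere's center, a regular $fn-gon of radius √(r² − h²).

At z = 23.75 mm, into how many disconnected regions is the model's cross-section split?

2

At z = 23.75 mm: the sphere does not reach this height (|z−center|=12.250 > r=11.5); the r=10 sphere at (5, 14.5) contributes a regular 8-gon of circumradius √(10²−0.25²) = 9.997; the cube at (16, 6.5) is absent (z outside [2.5, 10.5]); the r=5 cylinder at (4.5, -3) contributes a regular 8-gon of circumradius 5; Merging all regions: the 2 present regions are separate (no shared area or edge), so areas and boundary lengths simply add and each stays a separate island — 2 connected regions. The result has 2 disconnected regions.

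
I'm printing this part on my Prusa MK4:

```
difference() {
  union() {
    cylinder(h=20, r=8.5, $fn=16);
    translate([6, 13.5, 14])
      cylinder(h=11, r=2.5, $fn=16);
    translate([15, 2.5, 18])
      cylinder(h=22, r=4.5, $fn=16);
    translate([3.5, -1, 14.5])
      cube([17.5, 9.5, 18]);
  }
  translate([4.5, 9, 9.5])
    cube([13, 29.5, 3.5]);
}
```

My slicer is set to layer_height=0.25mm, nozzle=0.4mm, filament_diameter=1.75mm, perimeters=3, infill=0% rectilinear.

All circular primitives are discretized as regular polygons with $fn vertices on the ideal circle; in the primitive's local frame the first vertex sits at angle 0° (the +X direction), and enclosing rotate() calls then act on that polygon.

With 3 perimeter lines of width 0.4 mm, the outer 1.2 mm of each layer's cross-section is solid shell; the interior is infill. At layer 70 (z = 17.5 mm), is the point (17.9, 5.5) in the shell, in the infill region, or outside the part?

infill

At z = 17.5 mm: the r=8.5 cylinder gives a regular 16-gon of circumradius 8.5 (constant along its height); the cylinder at (6, 13.5): section is a regular 16-gon, circumradius r=2.5; the cylinder at (15, 2.5) is absent (z outside [18, 40]); the 17.5×9.5 cube at (3.5, -1) contributes its full rectangle; Merging all regions: the regions partially overlap (shared area 31.68 mm²), so overlapping operands fuse into one piece — 2 connected regions; the cube at (4.5, 9) is absent (z outside [9.5, 13]); Subtracting the remaining from the first: none of the subtracted shapes is present at this height, so the result so far is unchanged — 2 connected regions. Overall, the cross-section has 2 separate islands. The nearest boundary edge runs (3.50, 8.50)→(21.00, 8.50); distance from the point to it = 3.00 mm. (Shell/infill is judged within the island containing the point — the largest one.) The point is inside the cross-section and 3.00 mm from the nearest boundary — more than the 1.2 mm shell width (3 × 0.4), so it's in the infill interior.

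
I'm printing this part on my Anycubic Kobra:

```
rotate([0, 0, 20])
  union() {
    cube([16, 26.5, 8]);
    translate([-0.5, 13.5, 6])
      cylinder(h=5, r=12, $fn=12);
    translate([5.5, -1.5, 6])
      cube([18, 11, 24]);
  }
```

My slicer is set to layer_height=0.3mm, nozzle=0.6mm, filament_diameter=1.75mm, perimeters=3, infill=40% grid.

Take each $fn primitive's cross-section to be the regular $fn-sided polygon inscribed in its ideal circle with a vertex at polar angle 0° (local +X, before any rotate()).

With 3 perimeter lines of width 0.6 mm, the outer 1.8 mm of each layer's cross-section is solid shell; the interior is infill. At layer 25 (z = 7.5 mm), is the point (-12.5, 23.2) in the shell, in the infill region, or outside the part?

At z = 7.5 mm: the cube is present — its section is the full 16×26.5 rectangle; the r=12 cylinder at (-0.5, 13.5) gives a regular 12-gon of circumradius 12 (constant along its height); the 18×11 cube at (5.5, -1.5) contributes its full rectangle; Merging all regions: the regions partially overlap (shared area 303.82 mm²), so overlapping operands fuse into one piece — 1 connected region; (whole slice rotated 20° about Z — lengths, areas and connectivity unchanged). Overall, the cross-section is a single solid region. Undo the 20° rotation: the query point maps to (-3.811, 26.076) in the un-rotated model frame. The nearest boundary edge runs (-6.50, 23.89)→(-0.50, 25.50); distance from the point to it = 1.41 mm. The point is not inside any of the regions above, so it lies outside the cross-section (1.41 mm from the nearest boundary).

outside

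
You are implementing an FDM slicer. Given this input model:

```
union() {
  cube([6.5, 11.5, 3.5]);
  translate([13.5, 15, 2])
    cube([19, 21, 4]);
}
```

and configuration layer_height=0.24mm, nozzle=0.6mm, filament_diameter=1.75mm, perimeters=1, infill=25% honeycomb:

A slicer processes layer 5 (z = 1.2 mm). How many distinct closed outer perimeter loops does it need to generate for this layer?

At z = 1.2 mm: the cube (footprint 6.5×11.5) is included at this height; the cube at (13.5, 15) is absent (z outside [2, 6]); Taking the union: only the 6.5×11.5 cube is present, so the union is just that shape — 1 connected region. The result has 1 disconnected region.

1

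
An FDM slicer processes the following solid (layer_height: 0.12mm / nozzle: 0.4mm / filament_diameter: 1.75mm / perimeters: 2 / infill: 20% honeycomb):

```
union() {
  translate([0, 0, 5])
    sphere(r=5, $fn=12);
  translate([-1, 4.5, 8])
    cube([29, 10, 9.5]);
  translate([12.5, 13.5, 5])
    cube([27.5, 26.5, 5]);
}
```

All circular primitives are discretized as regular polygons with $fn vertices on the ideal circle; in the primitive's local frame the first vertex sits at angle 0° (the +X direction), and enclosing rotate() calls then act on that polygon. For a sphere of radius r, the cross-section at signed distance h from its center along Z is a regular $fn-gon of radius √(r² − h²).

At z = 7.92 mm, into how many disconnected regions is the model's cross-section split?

2

At z = 7.92 mm: the sphere: section is a regular 12-gon, circumradius = √(r²−h²) = √(5²−2.92²) = 4.059; the cube at (-1, 4.5) does not reach this height (z outside [8, 17.5]); the 27.5×26.5 cube at (12.5, 13.5) contributes its full rectangle; Taking the union: the 2 present regions are separate (no shared area or edge), so areas and boundary lengths simply add and each stays a separate island — 2 connected regions. The result has 2 disconnected regions.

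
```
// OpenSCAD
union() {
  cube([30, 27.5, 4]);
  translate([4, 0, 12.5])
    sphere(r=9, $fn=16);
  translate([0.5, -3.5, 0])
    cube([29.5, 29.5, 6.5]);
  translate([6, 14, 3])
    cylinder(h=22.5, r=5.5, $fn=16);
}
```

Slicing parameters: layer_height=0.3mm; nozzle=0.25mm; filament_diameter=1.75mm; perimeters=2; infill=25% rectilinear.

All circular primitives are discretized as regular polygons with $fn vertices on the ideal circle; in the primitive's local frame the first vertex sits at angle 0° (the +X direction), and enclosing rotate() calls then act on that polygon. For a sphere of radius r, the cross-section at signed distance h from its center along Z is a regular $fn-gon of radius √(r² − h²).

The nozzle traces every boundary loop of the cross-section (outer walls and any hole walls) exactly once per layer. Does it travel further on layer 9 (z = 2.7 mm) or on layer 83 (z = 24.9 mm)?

Layer 9 (z = 2.7): the cube is present — its section is the full 30×27.5 rectangle (perimeter 115.00 mm); the sphere at (4, 0) is absent (|z−center|=9.800 > r=9); the cube at (0.5, -3.5) is present — its section is the full 29.5×29.5 rectangle (perimeter 118.00 mm); the cylinder at (6, 14) is absent (z outside [3, 25.5]); Merging all regions: the regions partially overlap (shared area 767.00 mm²), so the edge portions inside another operand are dropped and the merged outline is re-measured after clipping — boundary = 122.00 mm. So its perimeter = 122.00 mm. Layer 83 (z = 24.9): the cube does not reach this height (z outside [0, 4]); the sphere at (4, 0) is absent (|z−center|=12.400 > r=9); the cube at (0.5, -3.5) is absent (z outside [0, 6.5]); the cylinder at (6, 14): section is a regular 16-gon, circumradius r=5.5 (perimeter = 2·16·5.500·sin(180°/16) = 34.34 mm); Merging all regions: only the r=5.5 cylinder at (6, 14) is present, so the union is just that shape — boundary = 34.34 mm. So its perimeter = 34.34 mm. Layer 9 is larger (122.00 vs 34.34 mm).

layer 9 (z = 2.7 mm)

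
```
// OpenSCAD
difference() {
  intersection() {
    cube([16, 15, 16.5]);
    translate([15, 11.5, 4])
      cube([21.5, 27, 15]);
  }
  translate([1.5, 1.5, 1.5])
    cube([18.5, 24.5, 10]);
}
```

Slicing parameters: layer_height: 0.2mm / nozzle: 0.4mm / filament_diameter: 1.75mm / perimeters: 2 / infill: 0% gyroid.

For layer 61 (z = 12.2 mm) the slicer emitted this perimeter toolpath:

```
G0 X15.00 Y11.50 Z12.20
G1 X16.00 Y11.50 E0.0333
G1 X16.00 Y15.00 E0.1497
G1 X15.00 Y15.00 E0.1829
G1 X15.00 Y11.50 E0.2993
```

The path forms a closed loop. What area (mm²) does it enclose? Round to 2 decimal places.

Apply the shoelace formula to the sequence of (X, Y) vertices; enclosed area = 3.50 mm².

3.50 mm²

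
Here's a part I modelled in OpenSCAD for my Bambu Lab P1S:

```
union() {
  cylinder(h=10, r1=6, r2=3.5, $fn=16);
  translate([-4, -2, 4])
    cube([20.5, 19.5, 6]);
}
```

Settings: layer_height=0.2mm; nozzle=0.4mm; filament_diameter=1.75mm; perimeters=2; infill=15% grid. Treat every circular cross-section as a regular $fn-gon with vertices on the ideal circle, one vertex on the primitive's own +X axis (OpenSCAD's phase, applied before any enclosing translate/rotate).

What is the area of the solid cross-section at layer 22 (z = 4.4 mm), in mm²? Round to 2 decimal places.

420.65 mm²

At z = 4.4 mm: the cone contributes a regular 16-gon of circumradius 4.900 (interpolated between r1=6 and r2=3.5 at t=0.440) (area = (16/2)·4.900²·sin(360°/16) = 73.51 mm²); the cube at (-4, -2) is present — its section is the full 20.5×19.5 rectangle (area 399.75 mm²); Combining (union): the regions partially overlap — summed areas 473.26 mm² minus the doubly-counted overlap 52.61 mm² gives 420.65 mm² — area = 420.65 mm². Overall, the cross-section is a single solid region. Net area = 420.65 mm².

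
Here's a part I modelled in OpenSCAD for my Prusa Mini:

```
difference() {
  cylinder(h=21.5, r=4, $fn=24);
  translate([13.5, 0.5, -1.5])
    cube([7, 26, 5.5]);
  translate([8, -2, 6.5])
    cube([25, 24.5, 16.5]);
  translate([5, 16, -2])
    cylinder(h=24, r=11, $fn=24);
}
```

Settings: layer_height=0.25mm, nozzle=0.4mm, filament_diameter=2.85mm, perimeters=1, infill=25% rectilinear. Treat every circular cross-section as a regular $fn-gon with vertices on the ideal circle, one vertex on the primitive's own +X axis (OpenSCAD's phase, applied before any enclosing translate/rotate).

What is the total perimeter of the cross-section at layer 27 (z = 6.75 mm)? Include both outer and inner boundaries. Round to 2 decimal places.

25.06 mm

At z = 6.75 mm: the r=4 cylinder contributes a regular 24-gon of circumradius 4 (perimeter = 2·24·4.000·sin(180°/24) = 25.06 mm); the cube at (13.5, 0.5) does not reach this height (z outside [-1.5, 4]); the cube at (8, -2) is present — its section is the full 25×24.5 rectangle (perimeter 99.00 mm); the r=11 cylinder at (5, 16) contributes a regular 24-gon of circumradius 11 (perimeter = 2·24·11.000·sin(180°/24) = 68.92 mm); Subtracting the remaining from the first: starting from the r=4 cylinder, the 25×24.5 cube at (8, -2) misses the remaining region (no effect); the r=11 cylinder at (5, 16) misses the remaining region (no effect) — boundary = 25.06 mm. Overall, the cross-section is a single solid region. Total boundary length (outer) = 25.06 mm.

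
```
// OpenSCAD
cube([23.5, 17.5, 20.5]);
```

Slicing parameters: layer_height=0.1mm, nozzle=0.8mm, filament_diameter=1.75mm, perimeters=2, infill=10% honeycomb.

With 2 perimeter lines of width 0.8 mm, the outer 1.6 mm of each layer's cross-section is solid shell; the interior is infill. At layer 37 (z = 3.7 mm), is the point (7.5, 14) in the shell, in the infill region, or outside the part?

At z = 3.7 mm: the cube is present — its section is the full 23.5×17.5 rectangle. Overall, the cross-section is a single solid region. The nearest boundary edge runs (23.50, 17.50)→(0.00, 17.50); distance from the point to it = 3.50 mm. The point is inside the cross-section and 3.50 mm from the nearest boundary — more than the 1.6 mm shell width (2 × 0.8), so it's in the infill interior.

infill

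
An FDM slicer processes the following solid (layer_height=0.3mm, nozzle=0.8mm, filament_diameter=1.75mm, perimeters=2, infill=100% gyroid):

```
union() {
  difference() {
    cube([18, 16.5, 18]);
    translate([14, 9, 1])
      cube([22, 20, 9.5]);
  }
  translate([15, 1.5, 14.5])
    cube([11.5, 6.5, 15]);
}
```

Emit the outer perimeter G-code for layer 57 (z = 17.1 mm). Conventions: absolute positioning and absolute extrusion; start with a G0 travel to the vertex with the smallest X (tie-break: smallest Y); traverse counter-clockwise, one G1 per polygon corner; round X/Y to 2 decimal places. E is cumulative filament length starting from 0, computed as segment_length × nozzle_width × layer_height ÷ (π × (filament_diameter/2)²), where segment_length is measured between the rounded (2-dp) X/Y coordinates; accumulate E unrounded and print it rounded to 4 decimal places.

At z = 17.1 mm: the cube (footprint 18×16.5) is included at this height; the cube at (14, 9) is not intersected at this z (z outside [1, 10.5]); After the difference (first − rest): none of the subtracted shapes is present at this height, so the 18×16.5 cube is unchanged — 1 connected region; the cube at (15, 1.5) is present — its section is the full 11.5×6.5 rectangle; Taking the union: the regions partially overlap (shared area 19.50 mm²), so overlapping operands fuse into one piece — 1 connected region. The outline is a single polygon with 8 vertices. Extrusion per mm of travel: 0.8 × 0.3 / (π × 0.875²) = 0.099780. Accumulating E over each segment gives final E = 8.5811.

G0 X0.00 Y0.00 Z17.10
G1 X18.00 Y0.00 E1.7960
G1 X18.00 Y1.50 E1.9457
G1 X26.50 Y1.50 E2.7939
G1 X26.50 Y8.00 E3.4424
G1 X18.00 Y8.00 E4.2906
G1 X18.00 Y16.50 E5.1387
G1 X0.00 Y16.50 E6.9347
G1 X0.00 Y0.00 E8.5811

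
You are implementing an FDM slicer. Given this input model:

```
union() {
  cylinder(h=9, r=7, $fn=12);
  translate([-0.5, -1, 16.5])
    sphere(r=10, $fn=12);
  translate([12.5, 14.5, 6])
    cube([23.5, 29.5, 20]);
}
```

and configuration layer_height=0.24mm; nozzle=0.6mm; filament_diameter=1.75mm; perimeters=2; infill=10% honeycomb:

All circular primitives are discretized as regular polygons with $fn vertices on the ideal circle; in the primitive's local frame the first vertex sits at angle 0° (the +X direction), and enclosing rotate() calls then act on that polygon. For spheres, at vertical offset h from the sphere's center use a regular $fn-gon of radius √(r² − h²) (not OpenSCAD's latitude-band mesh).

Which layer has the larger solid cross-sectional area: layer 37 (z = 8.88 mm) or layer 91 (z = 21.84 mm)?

Layer 37 (z = 8.88): the cylinder: section is a regular 12-gon, circumradius r=7 (area = (12/2)·7.000²·sin(360°/12) = 147.00 mm²); the r=10 sphere at (-0.5, -1) slices to a regular 12-gon of circumradius 6.476 (√(r²−h²) with h=7.62 from center) (area = (12/2)·6.476²·sin(360°/12) = 125.81 mm²); the cube at (12.5, 14.5) is present — its section is the full 23.5×29.5 rectangle (area 693.25 mm²); Merging all regions: the regions partially overlap — summed areas 966.06 mm² minus the doubly-counted overlap 119.96 mm² gives 846.09 mm² — area = 846.09 mm². So its area = 846.09 mm². Layer 91 (z = 21.84): the cylinder is absent (z outside [0, 9]); the r=10 sphere at (-0.5, -1) contributes a regular 12-gon of circumradius √(10²−5.34²) = 8.455 (area = (12/2)·8.455²·sin(360°/12) = 214.45 mm²); the 23.5×29.5 cube at (12.5, 14.5) contributes its full rectangle (area 693.25 mm²); Taking the union: the 2 present regions are separate (no shared area or edge), so areas and boundary lengths simply add and each stays a separate island — area = 907.70 mm². So its area = 907.70 mm². Layer 91 is larger (907.70 vs 846.09 mm²).

layer 91 (z = 21.84 mm)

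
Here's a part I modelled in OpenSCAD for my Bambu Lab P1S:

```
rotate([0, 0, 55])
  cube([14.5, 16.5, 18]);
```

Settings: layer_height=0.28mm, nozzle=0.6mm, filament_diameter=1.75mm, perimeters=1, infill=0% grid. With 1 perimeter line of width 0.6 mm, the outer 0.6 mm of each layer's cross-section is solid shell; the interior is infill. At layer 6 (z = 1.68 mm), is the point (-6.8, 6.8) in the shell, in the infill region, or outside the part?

infill

At z = 1.68 mm: the cube (footprint 14.5×16.5) is included at this height; (rotated 55° about Z; rotation is an isometry so areas/perimeters/island counts are preserved). Overall, the cross-section is a single solid region. Undo the 55° rotation: the query point maps to (1.670, 9.471) in the un-rotated model frame. The nearest boundary edge runs (0.00, 16.50)→(0.00, 0.00); distance from the point to it = 1.67 mm. The point is inside the cross-section and 1.67 mm from the nearest boundary — more than the 0.6 mm shell width (1 × 0.6), so it's in the infill interior.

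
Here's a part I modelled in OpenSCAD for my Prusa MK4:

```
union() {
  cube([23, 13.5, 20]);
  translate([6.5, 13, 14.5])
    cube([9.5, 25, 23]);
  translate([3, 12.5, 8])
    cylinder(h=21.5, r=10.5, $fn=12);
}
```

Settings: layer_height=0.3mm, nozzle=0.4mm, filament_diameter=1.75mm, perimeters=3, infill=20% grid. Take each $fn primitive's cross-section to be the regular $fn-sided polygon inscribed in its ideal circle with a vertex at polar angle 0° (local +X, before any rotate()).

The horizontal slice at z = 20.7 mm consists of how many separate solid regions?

At z = 20.7 mm: the cube is not intersected at this z (z outside [0, 20]); the cube at (6.5, 13) is present — its section is the full 9.5×25 rectangle; the r=10.5 cylinder at (3, 12.5) contributes a regular 12-gon of circumradius 10.5; Merging all regions: the regions partially overlap (shared area 44.11 mm²), so overlapping operands fuse into one piece — 1 connected region. The result has 1 disconnected region.

1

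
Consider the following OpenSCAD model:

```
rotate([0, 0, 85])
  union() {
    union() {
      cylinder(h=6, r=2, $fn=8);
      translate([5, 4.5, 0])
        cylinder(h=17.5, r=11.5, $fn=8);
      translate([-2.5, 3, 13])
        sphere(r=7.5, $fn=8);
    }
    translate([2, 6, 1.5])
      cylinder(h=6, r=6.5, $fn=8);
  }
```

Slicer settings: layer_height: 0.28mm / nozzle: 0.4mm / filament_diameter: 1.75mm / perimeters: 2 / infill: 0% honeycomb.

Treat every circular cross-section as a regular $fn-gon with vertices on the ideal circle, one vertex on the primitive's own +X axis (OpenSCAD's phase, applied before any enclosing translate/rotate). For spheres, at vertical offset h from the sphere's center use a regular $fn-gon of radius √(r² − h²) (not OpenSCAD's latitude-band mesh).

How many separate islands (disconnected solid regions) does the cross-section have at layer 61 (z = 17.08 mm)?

At z = 17.08 mm: the cylinder does not reach this height (z outside [0, 6]); the r=11.5 cylinder at (5, 4.5) gives a regular 8-gon of circumradius 11.5 (constant along its height); the sphere at (-2.5, 3): section is a regular 8-gon, circumradius = √(r²−h²) = √(7.5²−4.08²) = 6.293; Combining (union): the regions partially overlap (shared area 87.85 mm²), so overlapping operands fuse into one piece — 1 connected region; the cylinder at (2, 6) is absent (z outside [1.5, 7.5]); Taking the union: only the result so far is present, so the union is just that shape — 1 connected region; (rotated 85° about Z; rotation is an isometry so areas/perimeters/island counts are preserved). Overall, the cross-section is a single solid region. Island count = 1.

1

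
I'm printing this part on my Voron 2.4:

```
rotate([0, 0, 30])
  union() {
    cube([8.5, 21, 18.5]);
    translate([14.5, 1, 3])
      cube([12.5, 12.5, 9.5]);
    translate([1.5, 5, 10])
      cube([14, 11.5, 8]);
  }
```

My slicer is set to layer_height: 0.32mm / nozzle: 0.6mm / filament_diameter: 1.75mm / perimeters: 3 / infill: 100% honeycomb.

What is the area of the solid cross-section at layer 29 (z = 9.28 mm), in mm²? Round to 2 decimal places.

At z = 9.28 mm: the 8.5×21 cube contributes its full rectangle (area 178.50 mm²); the 12.5×12.5 cube at (14.5, 1) contributes its full rectangle (area 156.25 mm²); the cube at (1.5, 5) is absent (z outside [10, 18]); Combining (union): the 2 present regions are separate (no shared area or edge), so areas and boundary lengths simply add and each stays a separate island — area = 334.75 mm²; (whole slice rotated 30° about Z — lengths, areas and connectivity unchanged). Overall, the cross-section has 2 separate islands. Net area = 334.75 mm².

334.75 mm²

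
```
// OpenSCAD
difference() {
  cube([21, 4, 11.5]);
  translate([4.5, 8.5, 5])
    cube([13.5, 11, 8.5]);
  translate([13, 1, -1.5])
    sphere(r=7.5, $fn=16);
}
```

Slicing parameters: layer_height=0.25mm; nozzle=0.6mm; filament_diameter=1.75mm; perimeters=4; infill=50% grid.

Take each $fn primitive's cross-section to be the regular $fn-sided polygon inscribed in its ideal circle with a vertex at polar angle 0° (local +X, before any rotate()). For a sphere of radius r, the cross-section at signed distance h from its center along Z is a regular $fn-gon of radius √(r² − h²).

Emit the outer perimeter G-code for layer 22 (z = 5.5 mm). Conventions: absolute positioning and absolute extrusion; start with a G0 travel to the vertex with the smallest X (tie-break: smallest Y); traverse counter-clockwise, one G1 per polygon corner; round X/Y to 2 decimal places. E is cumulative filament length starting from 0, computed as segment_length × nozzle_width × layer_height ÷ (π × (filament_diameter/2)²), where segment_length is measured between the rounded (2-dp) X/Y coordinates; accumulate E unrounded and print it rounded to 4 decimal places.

G0 X0.00 Y0.00 Z5.50
G1 X10.51 Y0.00 E0.6554
G1 X10.31 Y1.00 E0.7190
G1 X10.51 Y2.03 E0.7845
G1 X11.10 Y2.90 E0.8500
G1 X11.97 Y3.49 E0.9156
G1 X13.00 Y3.69 E0.9810
G1 X14.03 Y3.49 E1.0464
G1 X14.90 Y2.90 E1.1120
G1 X15.49 Y2.03 E1.1776
G1 X15.69 Y1.00 E1.2430
G1 X15.49 Y0.00 E1.3066
G1 X21.00 Y0.00 E1.6502
G1 X21.00 Y4.00 E1.8997
G1 X0.00 Y4.00 E3.2093
G1 X0.00 Y0.00 E3.4587

At z = 5.5 mm: the cube is present — its section is the full 21×4 rectangle; the 13.5×11 cube at (4.5, 8.5) contributes its full rectangle; the sphere at (13, 1): section is a regular 16-gon, circumradius = √(r²−h²) = √(7.5²−7²) = 2.693; Subtracting the remaining from the first: starting from the 21×4 cube, the 13.5×11 cube at (4.5, 8.5) misses the remaining region (no effect); the r=7.5 sphere at (13, 1) partially overlaps it — only the 16.28 mm² overlap (of its 22.20 mm²) is removed, clipping the outline — 1 connected region. The outline is a single polygon with 15 vertices. Extrusion per mm of travel: 0.6 × 0.25 / (π × 0.875²) = 0.062363. Accumulating E over each segment gives final E = 3.4587.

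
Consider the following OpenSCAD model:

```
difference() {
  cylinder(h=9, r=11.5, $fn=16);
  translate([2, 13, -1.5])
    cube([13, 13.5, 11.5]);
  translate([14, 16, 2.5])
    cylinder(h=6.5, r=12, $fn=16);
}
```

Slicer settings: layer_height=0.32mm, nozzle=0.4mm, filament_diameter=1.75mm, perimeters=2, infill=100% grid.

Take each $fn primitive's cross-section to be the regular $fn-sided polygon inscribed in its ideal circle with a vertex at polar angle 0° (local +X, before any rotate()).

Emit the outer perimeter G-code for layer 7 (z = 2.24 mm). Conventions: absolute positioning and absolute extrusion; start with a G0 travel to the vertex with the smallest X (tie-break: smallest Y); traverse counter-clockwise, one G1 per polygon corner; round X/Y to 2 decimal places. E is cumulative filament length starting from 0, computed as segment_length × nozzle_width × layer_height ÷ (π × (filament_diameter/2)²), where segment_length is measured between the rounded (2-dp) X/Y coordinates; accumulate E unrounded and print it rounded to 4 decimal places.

At z = 2.24 mm: the r=11.5 cylinder gives a regular 16-gon of circumradius 11.5 (constant along its height); the cube at (2, 13) (footprint 13×13.5) is included at this height; the cylinder at (14, 16) is not intersected at this z (z outside [2.5, 9]); Taking the first minus the rest: starting from the r=11.5 cylinder, the 13×13.5 cube at (2, 13) misses the remaining region (no effect) — 1 connected region. The outline is a single polygon with 16 vertices. Extrusion per mm of travel: 0.4 × 0.32 / (π × 0.875²) = 0.053216. Accumulating E over each segment gives final E = 3.8196.

G0 X-11.50 Y0.00 Z2.24
G1 X-10.62 Y-4.40 E0.2388
G1 X-8.13 Y-8.13 E0.4774
G1 X-4.40 Y-10.62 E0.7161
G1 X0.00 Y-11.50 E0.9549
G1 X4.40 Y-10.62 E1.1937
G1 X8.13 Y-8.13 E1.4323
G1 X10.62 Y-4.40 E1.6710
G1 X11.50 Y0.00 E1.9098
G1 X10.62 Y4.40 E2.1486
G1 X8.13 Y8.13 E2.3872
G1 X4.40 Y10.62 E2.6259
G1 X0.00 Y11.50 E2.8647
G1 X-4.40 Y10.62 E3.1035
G1 X-8.13 Y8.13 E3.3421
G1 X-10.62 Y4.40 E3.5808
G1 X-11.50 Y0.00 E3.8196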